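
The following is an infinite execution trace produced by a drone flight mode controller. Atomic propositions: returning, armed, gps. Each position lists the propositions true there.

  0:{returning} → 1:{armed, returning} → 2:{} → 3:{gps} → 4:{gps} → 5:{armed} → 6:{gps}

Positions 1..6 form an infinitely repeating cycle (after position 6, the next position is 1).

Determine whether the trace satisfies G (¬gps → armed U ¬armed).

¬gps → armed U ¬armed holds at every position 0..6, and those are all positions ever visited, so G (¬gps → armed U ¬armed) holds.
Positions where ¬gps holds: 0, 1, 2, 5.
Check armed U ¬armed at each: 0→ok, 1→ok, 2→ok, 5→ok.

Satisfied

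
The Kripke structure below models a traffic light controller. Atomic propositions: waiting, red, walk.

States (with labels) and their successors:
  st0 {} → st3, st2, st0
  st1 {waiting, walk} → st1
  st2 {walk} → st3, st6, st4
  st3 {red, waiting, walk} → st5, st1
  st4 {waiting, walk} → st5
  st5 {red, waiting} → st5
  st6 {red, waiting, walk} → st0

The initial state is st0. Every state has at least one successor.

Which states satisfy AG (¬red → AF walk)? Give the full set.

States satisfying ¬red → AF walk: {st1, st2, st3, st4, st5, st6}.
States satisfying AG (¬red → AF walk): {st1, st3, st4, st5}.

{st1, st3, st4, st5}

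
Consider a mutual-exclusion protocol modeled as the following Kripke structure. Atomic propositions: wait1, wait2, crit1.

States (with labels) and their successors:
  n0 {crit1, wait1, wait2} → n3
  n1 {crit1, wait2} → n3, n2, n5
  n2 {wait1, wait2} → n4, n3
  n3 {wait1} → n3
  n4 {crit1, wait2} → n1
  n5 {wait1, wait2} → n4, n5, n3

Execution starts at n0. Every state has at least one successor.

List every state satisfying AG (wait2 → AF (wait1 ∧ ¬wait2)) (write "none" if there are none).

{n0, n3}

States satisfying wait2 → AF (wait1 ∧ ¬wait2): {n0, n3}.
States satisfying AG (wait2 → AF (wait1 ∧ ¬wait2)): {n0, n3}.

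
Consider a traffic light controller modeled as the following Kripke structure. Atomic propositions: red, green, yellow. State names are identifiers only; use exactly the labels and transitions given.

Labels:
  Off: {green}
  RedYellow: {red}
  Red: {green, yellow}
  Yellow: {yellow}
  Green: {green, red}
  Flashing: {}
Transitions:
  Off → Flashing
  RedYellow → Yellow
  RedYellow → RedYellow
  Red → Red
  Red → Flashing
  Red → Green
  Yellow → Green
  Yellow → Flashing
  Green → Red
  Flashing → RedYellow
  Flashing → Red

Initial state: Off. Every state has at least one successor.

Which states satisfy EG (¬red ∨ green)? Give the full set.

States satisfying ¬red ∨ green: {Off, Red, Yellow, Green, Flashing}.
States satisfying EG (¬red ∨ green): {Off, Red, Yellow, Green, Flashing}.

{Off, Red, Yellow, Green, Flashing}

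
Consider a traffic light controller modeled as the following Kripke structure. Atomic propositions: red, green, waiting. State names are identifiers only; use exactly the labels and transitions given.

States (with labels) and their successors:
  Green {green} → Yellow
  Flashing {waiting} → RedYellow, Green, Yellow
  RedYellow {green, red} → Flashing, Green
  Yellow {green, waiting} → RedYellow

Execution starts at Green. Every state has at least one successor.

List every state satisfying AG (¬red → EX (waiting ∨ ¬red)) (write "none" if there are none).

States satisfying ¬red → EX (waiting ∨ ¬red): {Green, Flashing, RedYellow}.
States satisfying AG (¬red → EX (waiting ∨ ¬red)): ∅.

none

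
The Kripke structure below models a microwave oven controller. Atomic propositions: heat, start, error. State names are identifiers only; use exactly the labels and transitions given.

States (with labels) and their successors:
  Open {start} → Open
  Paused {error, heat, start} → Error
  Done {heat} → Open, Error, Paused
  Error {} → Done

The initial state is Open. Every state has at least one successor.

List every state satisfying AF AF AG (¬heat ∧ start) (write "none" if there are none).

{Open}

States satisfying AF AG (¬heat ∧ start): {Open}.
States satisfying AF AF AG (¬heat ∧ start): {Open}.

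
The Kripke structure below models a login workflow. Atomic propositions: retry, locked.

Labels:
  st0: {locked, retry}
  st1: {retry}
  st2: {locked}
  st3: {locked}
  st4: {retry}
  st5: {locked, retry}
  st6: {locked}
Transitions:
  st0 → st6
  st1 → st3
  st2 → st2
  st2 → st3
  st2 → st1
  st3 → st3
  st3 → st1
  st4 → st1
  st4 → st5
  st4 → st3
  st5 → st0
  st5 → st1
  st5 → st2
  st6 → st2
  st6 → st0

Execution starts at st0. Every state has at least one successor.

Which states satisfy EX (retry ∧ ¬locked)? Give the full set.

States satisfying retry ∧ ¬locked: {st1, st4}.
States satisfying EX (retry ∧ ¬locked): {st2, st3, st4, st5}.

{st2, st3, st4, st5}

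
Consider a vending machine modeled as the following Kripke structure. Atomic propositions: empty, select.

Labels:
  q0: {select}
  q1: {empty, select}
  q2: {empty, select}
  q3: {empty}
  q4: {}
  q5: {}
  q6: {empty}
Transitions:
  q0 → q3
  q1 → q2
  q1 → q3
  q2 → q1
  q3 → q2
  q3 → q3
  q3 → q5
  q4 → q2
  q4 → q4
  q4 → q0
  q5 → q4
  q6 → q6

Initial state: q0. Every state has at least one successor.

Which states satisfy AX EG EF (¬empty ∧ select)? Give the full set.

States satisfying EG EF (¬empty ∧ select): {q0, q1, q2, q3, q4, q5}.
States satisfying AX EG EF (¬empty ∧ select): {q0, q1, q2, q3, q4, q5}.

{q0, q1, q2, q3, q4, q5}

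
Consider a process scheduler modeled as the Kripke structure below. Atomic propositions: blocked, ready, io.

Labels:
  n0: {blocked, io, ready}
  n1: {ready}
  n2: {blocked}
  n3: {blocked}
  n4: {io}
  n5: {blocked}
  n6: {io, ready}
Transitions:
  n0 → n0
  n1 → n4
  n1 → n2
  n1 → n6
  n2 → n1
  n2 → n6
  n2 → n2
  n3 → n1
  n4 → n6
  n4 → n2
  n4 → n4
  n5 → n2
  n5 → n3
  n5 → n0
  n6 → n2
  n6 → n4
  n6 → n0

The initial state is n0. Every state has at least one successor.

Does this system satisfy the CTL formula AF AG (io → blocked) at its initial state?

Yes

States satisfying AG (io → blocked): {n0}.
States satisfying AF AG (io → blocked): {n0}.
n0 ∈ Sat(AF AG (io → blocked)).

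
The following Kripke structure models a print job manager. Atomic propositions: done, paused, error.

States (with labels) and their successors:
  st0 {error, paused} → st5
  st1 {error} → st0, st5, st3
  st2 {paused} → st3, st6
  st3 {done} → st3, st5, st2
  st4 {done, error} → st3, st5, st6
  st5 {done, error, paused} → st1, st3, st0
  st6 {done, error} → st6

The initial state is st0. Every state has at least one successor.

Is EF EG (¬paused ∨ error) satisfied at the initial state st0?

States satisfying EG (¬paused ∨ error): {st0, st1, st3, st4, st5, st6}.
States satisfying EF EG (¬paused ∨ error): {st0, st1, st2, st3, st4, st5, st6}.
Some path from st0 reaches a state where EG (¬paused ∨ error) holds.
st0 ∈ Sat(EF EG (¬paused ∨ error)).

Yes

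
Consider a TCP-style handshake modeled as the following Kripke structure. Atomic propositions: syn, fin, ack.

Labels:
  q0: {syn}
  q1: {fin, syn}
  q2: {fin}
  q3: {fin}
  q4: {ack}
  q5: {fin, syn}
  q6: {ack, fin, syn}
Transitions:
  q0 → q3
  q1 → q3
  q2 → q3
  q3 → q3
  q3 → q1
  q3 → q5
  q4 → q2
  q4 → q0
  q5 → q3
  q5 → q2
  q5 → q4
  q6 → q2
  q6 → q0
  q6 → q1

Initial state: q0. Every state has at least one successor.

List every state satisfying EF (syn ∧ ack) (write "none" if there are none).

{q6}

States satisfying syn ∧ ack: {q6}.
States satisfying EF (syn ∧ ack): {q6}.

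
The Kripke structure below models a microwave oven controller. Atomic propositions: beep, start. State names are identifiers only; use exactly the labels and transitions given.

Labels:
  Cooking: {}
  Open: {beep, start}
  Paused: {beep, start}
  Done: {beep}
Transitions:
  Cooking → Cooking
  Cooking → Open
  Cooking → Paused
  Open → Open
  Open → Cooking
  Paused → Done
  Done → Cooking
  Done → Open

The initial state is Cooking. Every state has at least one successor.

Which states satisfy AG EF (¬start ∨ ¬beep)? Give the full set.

States satisfying EF (¬start ∨ ¬beep): {Cooking, Open, Paused, Done}.
States satisfying AG EF (¬start ∨ ¬beep): {Cooking, Open, Paused, Done}.

{Cooking, Open, Paused, Done}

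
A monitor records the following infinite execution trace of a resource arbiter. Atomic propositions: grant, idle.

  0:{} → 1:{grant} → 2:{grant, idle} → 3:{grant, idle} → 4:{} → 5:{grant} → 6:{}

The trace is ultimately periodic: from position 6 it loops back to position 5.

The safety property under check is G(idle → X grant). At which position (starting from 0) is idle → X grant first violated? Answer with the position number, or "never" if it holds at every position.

3

Check idle → X grant at each position in order: 0 ✓, 1 ✓, 2 ✓.
At position 3 the labels are {grant, idle} and the next position 4 has {}, so idle → X grant is false there. This is the first violation.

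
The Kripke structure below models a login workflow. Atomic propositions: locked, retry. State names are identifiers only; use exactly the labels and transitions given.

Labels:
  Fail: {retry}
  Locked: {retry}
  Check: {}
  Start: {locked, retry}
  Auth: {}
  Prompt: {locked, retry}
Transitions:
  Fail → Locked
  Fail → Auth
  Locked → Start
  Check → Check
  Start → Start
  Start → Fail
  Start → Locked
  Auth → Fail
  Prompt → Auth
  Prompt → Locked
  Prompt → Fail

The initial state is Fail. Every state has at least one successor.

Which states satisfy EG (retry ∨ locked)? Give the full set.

States satisfying retry ∨ locked: {Fail, Locked, Start, Prompt}.
States satisfying EG (retry ∨ locked): {Fail, Locked, Start, Prompt}.

{Fail, Locked, Start, Prompt}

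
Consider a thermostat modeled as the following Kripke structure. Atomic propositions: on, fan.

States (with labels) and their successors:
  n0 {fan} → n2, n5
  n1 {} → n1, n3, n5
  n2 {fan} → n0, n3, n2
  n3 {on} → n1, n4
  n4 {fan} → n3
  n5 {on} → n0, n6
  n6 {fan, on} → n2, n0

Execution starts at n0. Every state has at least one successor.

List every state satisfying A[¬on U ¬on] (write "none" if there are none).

States satisfying ¬on: {n0, n1, n2, n4}.
States satisfying A[¬on U ¬on]: {n0, n1, n2, n4}.

{n0, n1, n2, n4}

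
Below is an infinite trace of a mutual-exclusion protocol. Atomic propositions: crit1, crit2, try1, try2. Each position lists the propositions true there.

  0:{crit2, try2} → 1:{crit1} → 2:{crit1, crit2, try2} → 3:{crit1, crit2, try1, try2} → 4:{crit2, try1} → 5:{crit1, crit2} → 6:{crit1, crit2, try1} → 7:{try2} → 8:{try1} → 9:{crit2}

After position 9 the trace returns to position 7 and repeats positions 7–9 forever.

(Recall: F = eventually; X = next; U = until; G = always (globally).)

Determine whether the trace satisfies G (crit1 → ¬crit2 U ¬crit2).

No

crit1 → ¬crit2 U ¬crit2 must hold at every position from 0 onward. It fails at position 2, so G (crit1 → ¬crit2 U ¬crit2) is false.
Positions where crit1 holds: 1, 2, 3, 5, 6.
Check ¬crit2 U ¬crit2 at each: 1→ok, 2→fails, 3→fails, 5→fails, 6→fails.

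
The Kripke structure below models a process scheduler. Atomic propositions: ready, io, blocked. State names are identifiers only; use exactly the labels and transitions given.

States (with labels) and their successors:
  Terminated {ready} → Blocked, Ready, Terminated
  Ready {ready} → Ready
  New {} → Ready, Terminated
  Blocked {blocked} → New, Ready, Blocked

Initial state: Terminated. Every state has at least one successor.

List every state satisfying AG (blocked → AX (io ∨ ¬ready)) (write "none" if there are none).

{Ready}

States satisfying blocked → AX (io ∨ ¬ready): {Terminated, Ready, New}.
States satisfying AG (blocked → AX (io ∨ ¬ready)): {Ready}.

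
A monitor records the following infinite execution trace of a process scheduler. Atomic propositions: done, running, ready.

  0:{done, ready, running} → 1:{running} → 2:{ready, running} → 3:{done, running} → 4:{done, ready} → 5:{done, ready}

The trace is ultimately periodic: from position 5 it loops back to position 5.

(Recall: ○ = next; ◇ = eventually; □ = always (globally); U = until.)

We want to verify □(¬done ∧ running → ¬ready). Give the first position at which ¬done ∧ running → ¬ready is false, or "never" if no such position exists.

Check ¬done ∧ running → ¬ready at each position in order: 0 ✓, 1 ✓.
At position 2 the labels are {ready, running}, so ¬done ∧ running → ¬ready is false there. This is the first violation.

2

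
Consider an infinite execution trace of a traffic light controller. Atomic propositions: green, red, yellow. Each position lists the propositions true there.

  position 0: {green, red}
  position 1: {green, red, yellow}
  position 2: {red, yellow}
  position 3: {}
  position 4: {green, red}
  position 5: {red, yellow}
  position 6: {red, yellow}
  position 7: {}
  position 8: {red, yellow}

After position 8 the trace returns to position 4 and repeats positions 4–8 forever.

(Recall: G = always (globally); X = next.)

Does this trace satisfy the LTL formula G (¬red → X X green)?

¬red → X X green must hold at every position from 0 onward. It fails at position 3, so G (¬red → X X green) is false.
Positions where ¬red holds: 3, 7.
Check X X green at each: 3→fails, 7→ok.

No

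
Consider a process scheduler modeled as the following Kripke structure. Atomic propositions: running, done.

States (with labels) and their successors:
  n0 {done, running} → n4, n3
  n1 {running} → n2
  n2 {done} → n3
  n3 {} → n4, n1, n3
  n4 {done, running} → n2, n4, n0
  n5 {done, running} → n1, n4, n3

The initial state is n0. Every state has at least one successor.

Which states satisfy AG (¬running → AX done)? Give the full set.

States satisfying ¬running → AX done: {n0, n1, n4, n5}.
States satisfying AG (¬running → AX done): ∅.

none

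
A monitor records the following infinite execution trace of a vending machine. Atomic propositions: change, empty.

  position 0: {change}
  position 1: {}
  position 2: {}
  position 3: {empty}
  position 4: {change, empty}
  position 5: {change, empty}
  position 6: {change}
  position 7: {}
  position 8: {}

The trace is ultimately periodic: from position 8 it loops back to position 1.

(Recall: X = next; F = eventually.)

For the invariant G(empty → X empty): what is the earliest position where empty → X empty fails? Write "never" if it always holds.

Check empty → X empty at each position in order: 0 ✓, 1 ✓, 2 ✓, 3 ✓, 4 ✓.
At position 5 the labels are {change, empty} and the next position 6 has {change}, so empty → X empty is false there. This is the first violation.

5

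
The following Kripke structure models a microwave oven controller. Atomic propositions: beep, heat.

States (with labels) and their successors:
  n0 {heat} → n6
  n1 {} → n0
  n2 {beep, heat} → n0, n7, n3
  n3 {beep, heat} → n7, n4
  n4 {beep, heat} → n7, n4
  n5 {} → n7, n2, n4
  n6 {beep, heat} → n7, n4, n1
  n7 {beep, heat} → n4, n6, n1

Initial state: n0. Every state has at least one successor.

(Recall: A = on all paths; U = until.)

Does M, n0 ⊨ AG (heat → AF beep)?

Holds

States satisfying heat → AF beep: {n0, n1, n2, n3, n4, n5, n6, n7}.
States satisfying AG (heat → AF beep): {n0, n1, n2, n3, n4, n5, n6, n7}.
Every state reachable from n0 satisfies heat → AF beep.
n0 ∈ Sat(AG (heat → AF beep)).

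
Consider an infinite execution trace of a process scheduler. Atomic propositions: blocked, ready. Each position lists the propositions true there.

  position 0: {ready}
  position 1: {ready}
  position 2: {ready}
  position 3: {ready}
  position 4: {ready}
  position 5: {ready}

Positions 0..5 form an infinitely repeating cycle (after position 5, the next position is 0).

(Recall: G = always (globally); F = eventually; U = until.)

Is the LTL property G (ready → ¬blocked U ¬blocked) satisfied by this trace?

Satisfied

ready → ¬blocked U ¬blocked holds at every position 0..5, and those are all positions ever visited, so G (ready → ¬blocked U ¬blocked) holds.
Positions where ready holds: 0, 1, 2, 3, 4, 5.
Check ¬blocked U ¬blocked at each: 0→ok, 1→ok, 2→ok, 3→ok, 4→ok, 5→ok.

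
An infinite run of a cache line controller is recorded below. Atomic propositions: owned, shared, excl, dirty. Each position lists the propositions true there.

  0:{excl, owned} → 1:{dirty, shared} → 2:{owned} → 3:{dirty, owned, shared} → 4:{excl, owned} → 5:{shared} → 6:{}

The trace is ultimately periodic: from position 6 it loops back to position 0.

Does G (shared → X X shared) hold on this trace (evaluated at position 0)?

shared → X X shared must hold at every position from 0 onward. It fails at position 5, so G (shared → X X shared) is false.
Positions where shared holds: 1, 3, 5.
Check X X shared at each: 1→ok, 3→ok, 5→fails.

Violated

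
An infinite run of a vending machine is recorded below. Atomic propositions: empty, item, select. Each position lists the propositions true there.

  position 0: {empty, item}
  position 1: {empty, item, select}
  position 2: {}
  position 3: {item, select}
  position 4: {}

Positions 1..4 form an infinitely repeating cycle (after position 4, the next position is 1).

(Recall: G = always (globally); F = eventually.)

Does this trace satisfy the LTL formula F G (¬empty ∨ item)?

Satisfied

G (¬empty ∨ item) holds at position 0, which is reachable from 0, so F G (¬empty ∨ item) holds.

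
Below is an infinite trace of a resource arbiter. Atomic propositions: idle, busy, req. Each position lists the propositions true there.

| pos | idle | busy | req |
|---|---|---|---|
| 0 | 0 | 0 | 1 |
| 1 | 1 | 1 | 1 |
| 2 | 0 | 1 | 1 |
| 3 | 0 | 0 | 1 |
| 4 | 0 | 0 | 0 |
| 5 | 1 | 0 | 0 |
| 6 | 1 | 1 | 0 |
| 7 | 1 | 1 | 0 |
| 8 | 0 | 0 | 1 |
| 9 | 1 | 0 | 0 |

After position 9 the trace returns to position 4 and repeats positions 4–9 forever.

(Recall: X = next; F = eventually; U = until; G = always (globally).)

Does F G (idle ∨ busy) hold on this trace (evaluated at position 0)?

Does not hold

G (idle ∨ busy) is false at every position 0..9, so it never becomes true and F G (idle ∨ busy) fails.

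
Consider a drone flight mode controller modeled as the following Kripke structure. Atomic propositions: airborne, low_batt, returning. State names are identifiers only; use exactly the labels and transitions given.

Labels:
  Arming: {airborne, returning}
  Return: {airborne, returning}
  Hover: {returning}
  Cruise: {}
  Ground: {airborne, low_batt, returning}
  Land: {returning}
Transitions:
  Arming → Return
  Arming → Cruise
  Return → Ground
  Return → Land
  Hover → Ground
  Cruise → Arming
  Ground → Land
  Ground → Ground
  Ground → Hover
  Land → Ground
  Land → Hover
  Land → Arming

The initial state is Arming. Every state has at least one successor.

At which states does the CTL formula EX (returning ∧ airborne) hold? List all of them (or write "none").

States satisfying returning ∧ airborne: {Arming, Return, Ground}.
States satisfying EX (returning ∧ airborne): {Arming, Return, Hover, Cruise, Ground, Land}.

{Arming, Return, Hover, Cruise, Ground, Land}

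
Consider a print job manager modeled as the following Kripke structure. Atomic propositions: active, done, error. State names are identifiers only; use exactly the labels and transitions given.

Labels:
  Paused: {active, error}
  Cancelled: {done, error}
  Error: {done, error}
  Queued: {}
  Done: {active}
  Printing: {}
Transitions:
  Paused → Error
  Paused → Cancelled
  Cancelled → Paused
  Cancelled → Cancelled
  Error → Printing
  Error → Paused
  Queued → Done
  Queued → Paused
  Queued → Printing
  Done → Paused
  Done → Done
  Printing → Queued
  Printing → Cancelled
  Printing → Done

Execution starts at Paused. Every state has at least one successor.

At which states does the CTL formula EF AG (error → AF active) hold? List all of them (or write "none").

States satisfying AG (error → AF active): ∅.
States satisfying EF AG (error → AF active): ∅.

none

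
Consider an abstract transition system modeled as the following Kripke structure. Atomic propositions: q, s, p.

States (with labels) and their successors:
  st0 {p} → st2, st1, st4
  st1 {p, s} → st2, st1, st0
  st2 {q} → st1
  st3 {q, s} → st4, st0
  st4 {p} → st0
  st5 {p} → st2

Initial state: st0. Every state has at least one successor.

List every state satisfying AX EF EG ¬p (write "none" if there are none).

States satisfying EF EG ¬p: ∅.
States satisfying AX EF EG ¬p: ∅.

none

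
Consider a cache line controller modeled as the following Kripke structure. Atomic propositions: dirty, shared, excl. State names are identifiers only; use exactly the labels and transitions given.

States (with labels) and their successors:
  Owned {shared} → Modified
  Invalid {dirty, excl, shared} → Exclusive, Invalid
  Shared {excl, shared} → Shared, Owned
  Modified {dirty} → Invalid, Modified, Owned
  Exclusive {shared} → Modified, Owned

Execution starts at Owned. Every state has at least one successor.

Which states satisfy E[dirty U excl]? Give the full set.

{Invalid, Shared, Modified}

States satisfying dirty: {Invalid, Modified}.
States satisfying excl: {Invalid, Shared}.
States satisfying E[dirty U excl]: {Invalid, Shared, Modified}.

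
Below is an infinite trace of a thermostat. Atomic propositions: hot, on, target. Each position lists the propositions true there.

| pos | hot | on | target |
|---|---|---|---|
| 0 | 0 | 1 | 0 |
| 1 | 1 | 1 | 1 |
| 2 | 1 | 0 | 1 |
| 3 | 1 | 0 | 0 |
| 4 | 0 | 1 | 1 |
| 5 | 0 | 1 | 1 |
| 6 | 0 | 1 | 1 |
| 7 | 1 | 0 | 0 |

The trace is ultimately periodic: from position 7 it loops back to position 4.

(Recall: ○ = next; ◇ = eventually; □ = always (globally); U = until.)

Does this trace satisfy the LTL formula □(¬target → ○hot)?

Does not hold

¬target → ○hot must hold at every position from 0 onward. It fails at position 3, so □(¬target → ○hot) is false.
Positions where ¬target holds: 0, 3, 7.
Check ○hot at each: 0→ok, 3→fails, 7→fails.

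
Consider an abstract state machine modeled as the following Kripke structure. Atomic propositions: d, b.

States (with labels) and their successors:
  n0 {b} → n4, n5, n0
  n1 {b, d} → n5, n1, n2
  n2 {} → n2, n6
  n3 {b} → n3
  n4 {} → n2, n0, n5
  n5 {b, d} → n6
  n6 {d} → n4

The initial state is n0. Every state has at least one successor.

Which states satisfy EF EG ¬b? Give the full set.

{n0, n1, n2, n4, n5, n6}

States satisfying EG ¬b: {n2, n4, n6}.
States satisfying EF EG ¬b: {n0, n1, n2, n4, n5, n6}.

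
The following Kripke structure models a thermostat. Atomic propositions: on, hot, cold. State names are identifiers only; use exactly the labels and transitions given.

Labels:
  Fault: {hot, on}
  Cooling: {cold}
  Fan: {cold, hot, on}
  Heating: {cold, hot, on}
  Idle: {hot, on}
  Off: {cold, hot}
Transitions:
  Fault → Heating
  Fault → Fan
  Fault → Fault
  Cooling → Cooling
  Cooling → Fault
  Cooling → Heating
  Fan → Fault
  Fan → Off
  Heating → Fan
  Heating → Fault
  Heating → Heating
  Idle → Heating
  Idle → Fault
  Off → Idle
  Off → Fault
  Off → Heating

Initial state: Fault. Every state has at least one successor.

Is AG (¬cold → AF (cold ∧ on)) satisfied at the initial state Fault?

States satisfying ¬cold → AF (cold ∧ on): {Cooling, Fan, Heating, Off}.
States satisfying AG (¬cold → AF (cold ∧ on)): ∅.
Fault is reachable from Fault and violates ¬cold → AF (cold ∧ on), so AG fails at Fault.
Fault ∉ Sat(AG (¬cold → AF (cold ∧ on))).

Does not hold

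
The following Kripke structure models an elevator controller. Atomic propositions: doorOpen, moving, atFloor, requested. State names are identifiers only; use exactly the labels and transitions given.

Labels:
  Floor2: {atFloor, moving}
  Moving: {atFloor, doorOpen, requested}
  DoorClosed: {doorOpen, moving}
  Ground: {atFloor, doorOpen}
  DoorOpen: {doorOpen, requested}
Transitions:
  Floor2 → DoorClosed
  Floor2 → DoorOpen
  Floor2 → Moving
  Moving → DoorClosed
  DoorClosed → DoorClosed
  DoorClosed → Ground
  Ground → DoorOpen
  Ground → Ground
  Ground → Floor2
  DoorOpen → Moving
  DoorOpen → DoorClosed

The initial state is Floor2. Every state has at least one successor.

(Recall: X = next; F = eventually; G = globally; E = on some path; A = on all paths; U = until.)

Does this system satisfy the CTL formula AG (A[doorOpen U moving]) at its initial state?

Violated

States satisfying A[doorOpen U moving]: {Floor2, Moving, DoorClosed, DoorOpen}.
States satisfying AG (A[doorOpen U moving]): ∅.
Ground is reachable from Floor2 and violates A[doorOpen U moving], so AG fails at Floor2.
Floor2 ∉ Sat(AG (A[doorOpen U moving])).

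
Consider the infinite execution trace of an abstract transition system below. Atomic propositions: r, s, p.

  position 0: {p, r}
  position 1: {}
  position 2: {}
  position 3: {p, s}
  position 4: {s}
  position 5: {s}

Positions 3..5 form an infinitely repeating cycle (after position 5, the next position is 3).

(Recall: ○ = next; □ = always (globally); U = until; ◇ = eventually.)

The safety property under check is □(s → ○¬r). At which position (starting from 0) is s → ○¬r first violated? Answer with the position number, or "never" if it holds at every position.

s → ○¬r holds at every position 0..5, and those are all the positions the trace ever visits, so the invariant □(s → ○¬r) is never violated.

never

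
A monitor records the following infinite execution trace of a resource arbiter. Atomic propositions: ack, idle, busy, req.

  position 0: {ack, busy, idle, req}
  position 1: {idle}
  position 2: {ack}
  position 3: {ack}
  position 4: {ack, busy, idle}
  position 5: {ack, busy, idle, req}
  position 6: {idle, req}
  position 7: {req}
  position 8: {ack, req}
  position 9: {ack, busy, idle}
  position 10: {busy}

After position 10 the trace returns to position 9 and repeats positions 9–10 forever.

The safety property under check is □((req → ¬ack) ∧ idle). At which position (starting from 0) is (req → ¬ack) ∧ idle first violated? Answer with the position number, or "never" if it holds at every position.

At position 0 the labels are {ack, busy, idle, req}, so (req → ¬ack) ∧ idle is false there. This is the first violation.

0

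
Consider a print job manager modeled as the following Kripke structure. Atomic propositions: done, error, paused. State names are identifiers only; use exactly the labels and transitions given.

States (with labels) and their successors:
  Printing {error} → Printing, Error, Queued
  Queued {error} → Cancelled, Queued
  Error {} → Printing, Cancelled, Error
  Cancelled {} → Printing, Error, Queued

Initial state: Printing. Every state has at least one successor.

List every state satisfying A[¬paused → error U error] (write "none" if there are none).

{Printing, Queued}

States satisfying ¬paused → error: {Printing, Queued}.
States satisfying error: {Printing, Queued}.
States satisfying A[¬paused → error U error]: {Printing, Queued}.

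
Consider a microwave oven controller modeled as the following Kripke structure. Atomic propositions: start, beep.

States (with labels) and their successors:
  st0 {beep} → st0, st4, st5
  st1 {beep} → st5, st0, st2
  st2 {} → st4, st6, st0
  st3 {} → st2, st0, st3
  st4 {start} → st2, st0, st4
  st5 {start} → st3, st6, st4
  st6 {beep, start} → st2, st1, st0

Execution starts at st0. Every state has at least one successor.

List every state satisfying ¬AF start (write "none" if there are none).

States satisfying start: {st4, st5, st6}.
States satisfying AF start: {st4, st5, st6}.
States satisfying ¬AF start: {st0, st1, st2, st3}.

{st0, st1, st2, st3}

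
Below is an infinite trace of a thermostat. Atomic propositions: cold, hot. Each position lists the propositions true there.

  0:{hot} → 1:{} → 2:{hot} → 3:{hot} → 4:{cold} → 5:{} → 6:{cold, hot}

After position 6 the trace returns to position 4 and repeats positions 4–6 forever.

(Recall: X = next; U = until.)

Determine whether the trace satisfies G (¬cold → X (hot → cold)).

¬cold → X (hot → cold) must hold at every position from 0 onward. It fails at position 1, so G (¬cold → X (hot → cold)) is false.
Positions where ¬cold holds: 0, 1, 2, 3, 5.
Check X (hot → cold) at each: 0→ok, 1→fails, 2→fails, 3→ok, 5→ok.

No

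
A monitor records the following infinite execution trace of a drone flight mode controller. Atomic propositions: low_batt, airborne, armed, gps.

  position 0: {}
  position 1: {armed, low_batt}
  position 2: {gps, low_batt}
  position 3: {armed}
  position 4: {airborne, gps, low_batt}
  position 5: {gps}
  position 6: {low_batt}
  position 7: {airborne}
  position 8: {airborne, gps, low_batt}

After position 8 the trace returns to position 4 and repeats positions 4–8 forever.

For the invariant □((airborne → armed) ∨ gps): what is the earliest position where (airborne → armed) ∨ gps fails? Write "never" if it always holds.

7

Check (airborne → armed) ∨ gps at each position in order: 0 ✓, 1 ✓, 2 ✓, 3 ✓, 4 ✓, 5 ✓, 6 ✓.
At position 7 the labels are {airborne}, so (airborne → armed) ∨ gps is false there. This is the first violation.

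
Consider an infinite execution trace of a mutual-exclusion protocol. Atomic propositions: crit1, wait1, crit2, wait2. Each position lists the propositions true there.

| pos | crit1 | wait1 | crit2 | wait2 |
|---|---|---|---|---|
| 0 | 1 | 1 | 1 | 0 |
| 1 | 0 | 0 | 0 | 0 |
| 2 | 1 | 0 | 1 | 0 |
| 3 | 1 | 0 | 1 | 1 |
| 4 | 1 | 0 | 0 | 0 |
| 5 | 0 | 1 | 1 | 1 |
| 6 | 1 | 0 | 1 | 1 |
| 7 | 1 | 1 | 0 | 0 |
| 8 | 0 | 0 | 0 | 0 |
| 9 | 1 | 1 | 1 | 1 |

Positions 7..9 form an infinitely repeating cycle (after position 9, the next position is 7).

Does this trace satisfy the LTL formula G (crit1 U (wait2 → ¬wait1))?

Violated

crit1 U (wait2 → ¬wait1) must hold at every position from 0 onward. It fails at position 5, so G (crit1 U (wait2 → ¬wait1)) is false.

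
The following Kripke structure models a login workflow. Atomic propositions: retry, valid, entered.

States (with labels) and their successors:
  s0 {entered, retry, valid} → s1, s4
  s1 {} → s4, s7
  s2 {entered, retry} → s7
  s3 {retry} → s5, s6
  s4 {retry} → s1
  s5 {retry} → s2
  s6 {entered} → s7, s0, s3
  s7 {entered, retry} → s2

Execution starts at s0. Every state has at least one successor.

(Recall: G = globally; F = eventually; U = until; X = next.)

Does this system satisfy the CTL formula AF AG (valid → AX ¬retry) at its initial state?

States satisfying AG (valid → AX ¬retry): {s1, s2, s4, s5, s7}.
States satisfying AF AG (valid → AX ¬retry): {s0, s1, s2, s4, s5, s7}.
s0 ∈ Sat(AF AG (valid → AX ¬retry)).

Satisfied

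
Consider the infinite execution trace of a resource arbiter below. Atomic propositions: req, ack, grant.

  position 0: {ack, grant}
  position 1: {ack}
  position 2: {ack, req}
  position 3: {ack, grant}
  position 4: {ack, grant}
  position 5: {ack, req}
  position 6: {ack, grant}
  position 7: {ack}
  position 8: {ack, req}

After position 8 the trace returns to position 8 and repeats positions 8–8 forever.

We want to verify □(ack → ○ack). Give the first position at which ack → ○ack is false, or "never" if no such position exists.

never

ack → ○ack holds at every position 0..8, and those are all the positions the trace ever visits, so the invariant □(ack → ○ack) is never violated.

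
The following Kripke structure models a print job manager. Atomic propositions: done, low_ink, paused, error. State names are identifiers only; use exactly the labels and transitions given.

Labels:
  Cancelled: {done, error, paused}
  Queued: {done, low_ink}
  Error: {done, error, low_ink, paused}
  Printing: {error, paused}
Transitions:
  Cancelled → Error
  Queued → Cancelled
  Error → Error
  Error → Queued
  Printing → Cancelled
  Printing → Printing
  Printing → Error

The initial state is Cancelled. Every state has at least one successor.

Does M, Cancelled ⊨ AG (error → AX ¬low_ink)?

Does not hold

States satisfying error → AX ¬low_ink: {Queued}.
States satisfying AG (error → AX ¬low_ink): ∅.
Cancelled is reachable from Cancelled and violates error → AX ¬low_ink, so AG fails at Cancelled.
Cancelled ∉ Sat(AG (error → AX ¬low_ink)).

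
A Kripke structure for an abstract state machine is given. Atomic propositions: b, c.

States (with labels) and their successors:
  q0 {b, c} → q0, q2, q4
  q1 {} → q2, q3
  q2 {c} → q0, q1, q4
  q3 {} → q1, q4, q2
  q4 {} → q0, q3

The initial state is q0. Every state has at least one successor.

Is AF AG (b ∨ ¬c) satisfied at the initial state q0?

States satisfying AG (b ∨ ¬c): ∅.
States satisfying AF AG (b ∨ ¬c): ∅.
There is a path from q0 along which AG (b ∨ ¬c) never holds.
q0 ∉ Sat(AF AG (b ∨ ¬c)).

Violated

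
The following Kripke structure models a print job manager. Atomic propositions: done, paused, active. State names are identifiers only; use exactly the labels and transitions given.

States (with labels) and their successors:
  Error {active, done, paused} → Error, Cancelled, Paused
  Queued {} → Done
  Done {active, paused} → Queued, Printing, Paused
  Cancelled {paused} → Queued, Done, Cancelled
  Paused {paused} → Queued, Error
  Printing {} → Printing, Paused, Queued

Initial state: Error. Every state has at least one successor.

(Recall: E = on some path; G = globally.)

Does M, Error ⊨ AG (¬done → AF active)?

No

States satisfying ¬done → AF active: {Error, Queued, Done, Paused}.
States satisfying AG (¬done → AF active): ∅.
Cancelled is reachable from Error and violates ¬done → AF active, so AG fails at Error.
Error ∉ Sat(AG (¬done → AF active)).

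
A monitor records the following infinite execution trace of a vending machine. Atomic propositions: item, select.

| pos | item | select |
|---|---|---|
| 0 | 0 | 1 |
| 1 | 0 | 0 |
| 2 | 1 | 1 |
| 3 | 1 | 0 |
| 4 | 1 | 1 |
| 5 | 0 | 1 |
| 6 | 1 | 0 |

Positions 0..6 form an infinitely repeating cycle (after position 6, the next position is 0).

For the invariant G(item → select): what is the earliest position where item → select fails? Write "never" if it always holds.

Check item → select at each position in order: 0 ✓, 1 ✓, 2 ✓.
At position 3 the labels are {item}, so item → select is false there. This is the first violation.

3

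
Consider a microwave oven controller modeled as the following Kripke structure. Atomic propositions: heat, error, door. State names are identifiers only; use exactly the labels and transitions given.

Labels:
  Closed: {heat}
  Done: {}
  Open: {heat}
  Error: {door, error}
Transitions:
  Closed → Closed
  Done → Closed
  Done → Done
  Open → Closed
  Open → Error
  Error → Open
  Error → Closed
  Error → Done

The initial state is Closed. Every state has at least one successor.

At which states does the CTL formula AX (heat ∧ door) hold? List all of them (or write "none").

none

States satisfying heat ∧ door: ∅.
States satisfying AX (heat ∧ door): ∅.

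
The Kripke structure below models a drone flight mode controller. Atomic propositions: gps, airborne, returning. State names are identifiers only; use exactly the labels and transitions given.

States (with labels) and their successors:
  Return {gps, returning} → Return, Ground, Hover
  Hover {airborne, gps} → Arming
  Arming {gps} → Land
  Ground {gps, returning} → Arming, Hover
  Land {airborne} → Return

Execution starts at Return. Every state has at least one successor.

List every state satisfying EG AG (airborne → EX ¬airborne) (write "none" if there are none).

{Return, Hover, Arming, Ground, Land}

States satisfying AG (airborne → EX ¬airborne): {Return, Hover, Arming, Ground, Land}.
States satisfying EG AG (airborne → EX ¬airborne): {Return, Hover, Arming, Ground, Land}.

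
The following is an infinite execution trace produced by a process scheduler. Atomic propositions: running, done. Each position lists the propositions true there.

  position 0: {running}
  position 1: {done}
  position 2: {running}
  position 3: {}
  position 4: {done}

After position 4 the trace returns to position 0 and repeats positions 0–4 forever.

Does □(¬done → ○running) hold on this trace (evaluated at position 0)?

No

¬done → ○running must hold at every position from 0 onward. It fails at position 0, so □(¬done → ○running) is false.
Positions where ¬done holds: 0, 2, 3.
Check ○running at each: 0→fails, 2→fails, 3→fails.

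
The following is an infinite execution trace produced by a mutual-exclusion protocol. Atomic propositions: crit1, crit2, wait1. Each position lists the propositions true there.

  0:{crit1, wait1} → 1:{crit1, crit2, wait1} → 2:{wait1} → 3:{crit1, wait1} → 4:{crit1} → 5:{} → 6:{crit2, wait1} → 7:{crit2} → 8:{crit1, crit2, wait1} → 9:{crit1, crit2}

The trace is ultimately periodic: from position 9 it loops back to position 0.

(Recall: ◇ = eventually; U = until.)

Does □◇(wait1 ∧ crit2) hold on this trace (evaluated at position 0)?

Satisfied

◇(wait1 ∧ crit2) holds at every position 0..9, and those are all positions ever visited, so □◇(wait1 ∧ crit2) holds.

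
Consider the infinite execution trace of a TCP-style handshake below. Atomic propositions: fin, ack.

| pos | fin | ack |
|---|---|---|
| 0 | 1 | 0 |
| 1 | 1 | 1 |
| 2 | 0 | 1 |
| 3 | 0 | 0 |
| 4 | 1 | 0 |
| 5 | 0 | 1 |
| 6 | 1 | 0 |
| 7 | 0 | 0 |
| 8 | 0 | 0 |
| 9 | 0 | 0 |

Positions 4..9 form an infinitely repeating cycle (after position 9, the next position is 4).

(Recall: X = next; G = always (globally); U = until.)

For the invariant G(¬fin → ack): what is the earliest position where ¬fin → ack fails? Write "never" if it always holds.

3

Check ¬fin → ack at each position in order: 0 ✓, 1 ✓, 2 ✓.
At position 3 the labels are {}, so ¬fin → ack is false there. This is the first violation.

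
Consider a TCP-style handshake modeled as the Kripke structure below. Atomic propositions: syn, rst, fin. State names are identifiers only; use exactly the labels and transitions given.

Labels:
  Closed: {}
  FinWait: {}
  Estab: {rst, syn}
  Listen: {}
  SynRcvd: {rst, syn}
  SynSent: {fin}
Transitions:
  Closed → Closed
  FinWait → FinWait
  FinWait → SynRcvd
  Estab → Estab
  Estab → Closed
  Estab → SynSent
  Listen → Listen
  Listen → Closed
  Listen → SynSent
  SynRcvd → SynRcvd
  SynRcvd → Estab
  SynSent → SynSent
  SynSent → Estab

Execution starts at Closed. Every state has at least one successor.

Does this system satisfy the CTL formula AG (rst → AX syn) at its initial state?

States satisfying rst → AX syn: {Closed, FinWait, Listen, SynRcvd, SynSent}.
States satisfying AG (rst → AX syn): {Closed}.
Every state reachable from Closed satisfies rst → AX syn.
Closed ∈ Sat(AG (rst → AX syn)).

Yes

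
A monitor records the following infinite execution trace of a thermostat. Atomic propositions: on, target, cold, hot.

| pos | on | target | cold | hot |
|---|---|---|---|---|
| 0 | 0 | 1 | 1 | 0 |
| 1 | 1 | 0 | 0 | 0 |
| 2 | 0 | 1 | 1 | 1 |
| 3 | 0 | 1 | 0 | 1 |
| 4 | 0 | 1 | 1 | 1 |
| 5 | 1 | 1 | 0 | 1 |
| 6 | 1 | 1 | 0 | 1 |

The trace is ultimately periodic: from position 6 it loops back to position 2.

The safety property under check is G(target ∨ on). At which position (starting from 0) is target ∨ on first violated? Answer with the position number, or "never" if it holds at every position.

target ∨ on holds at every position 0..6, and those are all the positions the trace ever visits, so the invariant G(target ∨ on) is never violated.

never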